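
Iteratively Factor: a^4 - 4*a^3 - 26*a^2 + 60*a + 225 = (a + 3)*(a^3 - 7*a^2 - 5*a + 75) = (a - 5)*(a + 3)*(a^2 - 2*a - 15) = (a - 5)^2*(a + 3)*(a + 3)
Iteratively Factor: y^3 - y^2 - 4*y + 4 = (y + 2)*(y^2 - 3*y + 2) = (y - 1)*(y + 2)*(y - 2)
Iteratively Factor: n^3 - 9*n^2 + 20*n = (n - 5)*(n^2 - 4*n) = n*(n - 5)*(n - 4)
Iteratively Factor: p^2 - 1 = (p - 1)*(p + 1)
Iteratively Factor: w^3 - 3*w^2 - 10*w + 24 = (w - 4)*(w^2 + w - 6) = (w - 4)*(w - 2)*(w + 3)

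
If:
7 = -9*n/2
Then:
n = -14/9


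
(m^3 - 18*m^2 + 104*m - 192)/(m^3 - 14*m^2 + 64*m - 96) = (m - 8)/(m - 4)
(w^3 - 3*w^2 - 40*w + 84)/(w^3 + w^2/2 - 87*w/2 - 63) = 2*(w - 2)/(2*w + 3)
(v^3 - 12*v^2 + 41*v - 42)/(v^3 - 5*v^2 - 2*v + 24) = (v^2 - 9*v + 14)/(v^2 - 2*v - 8)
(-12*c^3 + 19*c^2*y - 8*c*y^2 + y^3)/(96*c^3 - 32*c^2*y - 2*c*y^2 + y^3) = (3*c^2 - 4*c*y + y^2)/(-24*c^2 + 2*c*y + y^2)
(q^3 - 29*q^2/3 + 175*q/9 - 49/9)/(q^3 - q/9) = (3*q^2 - 28*q + 49)/(q*(3*q + 1))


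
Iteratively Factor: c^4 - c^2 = (c - 1)*(c^3 + c^2) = (c - 1)*(c + 1)*(c^2) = c*(c - 1)*(c + 1)*(c)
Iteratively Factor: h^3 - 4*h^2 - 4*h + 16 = (h - 2)*(h^2 - 2*h - 8) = (h - 4)*(h - 2)*(h + 2)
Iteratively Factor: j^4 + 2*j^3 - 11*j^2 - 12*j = (j + 4)*(j^3 - 2*j^2 - 3*j) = (j - 3)*(j + 4)*(j^2 + j) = (j - 3)*(j + 1)*(j + 4)*(j)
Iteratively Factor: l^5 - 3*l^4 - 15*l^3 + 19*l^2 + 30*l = (l - 5)*(l^4 + 2*l^3 - 5*l^2 - 6*l) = (l - 5)*(l + 1)*(l^3 + l^2 - 6*l) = l*(l - 5)*(l + 1)*(l^2 + l - 6) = l*(l - 5)*(l - 2)*(l + 1)*(l + 3)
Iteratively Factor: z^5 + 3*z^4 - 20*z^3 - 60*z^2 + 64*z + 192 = (z + 3)*(z^4 - 20*z^2 + 64) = (z + 3)*(z + 4)*(z^3 - 4*z^2 - 4*z + 16) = (z - 2)*(z + 3)*(z + 4)*(z^2 - 2*z - 8) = (z - 2)*(z + 2)*(z + 3)*(z + 4)*(z - 4)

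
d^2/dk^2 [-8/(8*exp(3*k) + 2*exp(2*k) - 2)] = 16*(-2*(6*exp(k) + 1)^2*exp(2*k) + (9*exp(k) + 1)*(4*exp(3*k) + exp(2*k) - 1))*exp(2*k)/(4*exp(3*k) + exp(2*k) - 1)^3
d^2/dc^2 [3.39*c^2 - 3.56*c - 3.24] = 6.78000000000000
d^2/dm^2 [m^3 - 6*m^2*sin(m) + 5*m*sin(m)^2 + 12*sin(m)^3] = 6*m^2*sin(m) - 24*m*cos(m) + 10*m*cos(2*m) + 6*m - 21*sin(m) + 10*sin(2*m) + 27*sin(3*m)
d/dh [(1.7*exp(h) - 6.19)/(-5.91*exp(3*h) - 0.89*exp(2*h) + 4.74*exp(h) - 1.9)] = (20.094*exp(3*h) - 108.2357*exp(2*h) - 11.0182*exp(h) + 26.1106)*exp(h)/(34.9281*exp(6*h) + 10.5198*exp(5*h) - 55.2347*exp(4*h) + 14.0208*exp(3*h) + 25.8496*exp(2*h) - 18.012*exp(h) + 3.61)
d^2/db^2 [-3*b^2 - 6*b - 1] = -6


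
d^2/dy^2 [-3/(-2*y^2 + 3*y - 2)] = 6*(-4*y^2 + 6*y + (4*y - 3)^2 - 4)/(2*y^2 - 3*y + 2)^3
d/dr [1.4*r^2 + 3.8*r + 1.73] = 2.8*r + 3.8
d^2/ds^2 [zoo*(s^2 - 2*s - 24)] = zoo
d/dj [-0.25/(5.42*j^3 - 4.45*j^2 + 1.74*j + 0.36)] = (4.065*j^2 - 2.225*j + 0.435)/(5.42*j^3 - 4.45*j^2 + 1.74*j + 0.36)^2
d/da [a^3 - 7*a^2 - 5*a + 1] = 3*a^2 - 14*a - 5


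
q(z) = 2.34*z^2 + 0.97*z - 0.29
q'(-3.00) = -13.07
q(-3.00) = 17.86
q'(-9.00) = -41.15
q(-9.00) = 180.52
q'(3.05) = 15.24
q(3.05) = 24.44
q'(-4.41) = -19.67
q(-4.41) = 40.94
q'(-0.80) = -2.77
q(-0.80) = 0.43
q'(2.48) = 12.58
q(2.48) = 16.51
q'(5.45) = 26.48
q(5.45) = 74.50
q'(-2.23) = -9.47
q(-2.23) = 9.18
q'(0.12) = 1.53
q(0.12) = -0.14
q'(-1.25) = -4.88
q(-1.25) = 2.15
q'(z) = 4.68*z + 0.97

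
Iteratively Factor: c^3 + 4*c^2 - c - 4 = (c + 4)*(c^2 - 1) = (c + 1)*(c + 4)*(c - 1)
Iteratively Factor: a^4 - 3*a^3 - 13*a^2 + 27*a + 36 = (a - 3)*(a^3 - 13*a - 12) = (a - 4)*(a - 3)*(a^2 + 4*a + 3) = (a - 4)*(a - 3)*(a + 3)*(a + 1)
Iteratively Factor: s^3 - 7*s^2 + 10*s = (s - 5)*(s^2 - 2*s) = (s - 5)*(s - 2)*(s)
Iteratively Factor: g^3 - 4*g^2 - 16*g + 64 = (g - 4)*(g^2 - 16) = (g - 4)^2*(g + 4)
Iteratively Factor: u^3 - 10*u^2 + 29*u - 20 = (u - 5)*(u^2 - 5*u + 4) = (u - 5)*(u - 1)*(u - 4)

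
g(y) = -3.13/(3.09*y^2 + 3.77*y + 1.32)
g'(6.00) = 0.01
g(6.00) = -0.02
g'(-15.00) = -0.00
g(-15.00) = -0.00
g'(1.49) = 0.21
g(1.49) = -0.23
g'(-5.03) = -0.02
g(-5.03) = -0.05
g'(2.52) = 0.07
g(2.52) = -0.10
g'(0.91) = 0.55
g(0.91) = -0.43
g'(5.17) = 0.01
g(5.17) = -0.03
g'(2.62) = 0.06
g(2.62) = -0.10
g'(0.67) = 0.90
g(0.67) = -0.60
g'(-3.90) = -0.06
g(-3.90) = -0.09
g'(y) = -3.13*(-6.18*y - 3.77)/(3.09*y^2 + 3.77*y + 1.32)^2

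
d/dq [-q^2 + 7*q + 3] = 7 - 2*q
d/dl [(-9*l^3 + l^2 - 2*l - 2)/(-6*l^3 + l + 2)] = (6*l^4 - 42*l^3 - 89*l^2 + 4*l - 2)/(36*l^6 - 12*l^4 - 24*l^3 + l^2 + 4*l + 4)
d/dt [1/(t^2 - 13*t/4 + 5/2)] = 4*(13 - 8*t)/(4*t^2 - 13*t + 10)^2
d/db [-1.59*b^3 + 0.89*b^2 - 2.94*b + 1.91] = -4.77*b^2 + 1.78*b - 2.94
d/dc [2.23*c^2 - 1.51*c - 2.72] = 4.46*c - 1.51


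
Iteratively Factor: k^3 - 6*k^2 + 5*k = (k)*(k^2 - 6*k + 5) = k*(k - 1)*(k - 5)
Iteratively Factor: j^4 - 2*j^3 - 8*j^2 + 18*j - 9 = (j - 1)*(j^3 - j^2 - 9*j + 9) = (j - 1)*(j + 3)*(j^2 - 4*j + 3) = (j - 3)*(j - 1)*(j + 3)*(j - 1)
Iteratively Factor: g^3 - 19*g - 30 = (g - 5)*(g^2 + 5*g + 6) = (g - 5)*(g + 2)*(g + 3)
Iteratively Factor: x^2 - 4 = (x + 2)*(x - 2)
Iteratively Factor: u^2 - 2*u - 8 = (u + 2)*(u - 4)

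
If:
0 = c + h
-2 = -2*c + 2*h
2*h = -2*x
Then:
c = 1/2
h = -1/2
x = 1/2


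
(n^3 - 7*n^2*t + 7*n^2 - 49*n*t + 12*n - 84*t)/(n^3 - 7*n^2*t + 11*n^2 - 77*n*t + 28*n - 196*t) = (n + 3)/(n + 7)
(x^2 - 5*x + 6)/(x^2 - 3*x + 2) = (x - 3)/(x - 1)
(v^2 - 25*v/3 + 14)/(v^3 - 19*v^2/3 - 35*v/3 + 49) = (v - 6)/(v^2 - 4*v - 21)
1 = 1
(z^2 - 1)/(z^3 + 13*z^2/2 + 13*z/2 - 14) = 2*(z + 1)/(2*z^2 + 15*z + 28)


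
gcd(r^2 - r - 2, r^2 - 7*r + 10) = r - 2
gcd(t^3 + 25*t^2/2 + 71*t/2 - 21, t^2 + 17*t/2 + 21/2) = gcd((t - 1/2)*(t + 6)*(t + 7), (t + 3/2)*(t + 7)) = t + 7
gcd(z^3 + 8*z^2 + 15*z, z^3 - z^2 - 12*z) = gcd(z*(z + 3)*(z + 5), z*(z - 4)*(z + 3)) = z^2 + 3*z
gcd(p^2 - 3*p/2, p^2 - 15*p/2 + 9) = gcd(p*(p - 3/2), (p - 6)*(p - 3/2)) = p - 3/2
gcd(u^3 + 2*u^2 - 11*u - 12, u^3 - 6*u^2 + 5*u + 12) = u^2 - 2*u - 3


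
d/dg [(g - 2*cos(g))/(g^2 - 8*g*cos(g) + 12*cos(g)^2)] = -(6*sin(g) + 1)/(g - 6*cos(g))^2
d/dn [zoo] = 0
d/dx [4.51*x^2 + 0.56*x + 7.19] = 9.02*x + 0.56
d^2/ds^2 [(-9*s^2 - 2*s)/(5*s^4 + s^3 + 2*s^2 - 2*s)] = 2*(-675*s^5 - 435*s^4 + s^3 - 606*s^2 - 126*s - 48)/(125*s^9 + 75*s^8 + 165*s^7 - 89*s^6 + 6*s^5 - 114*s^4 + 44*s^3 - 12*s^2 + 24*s - 8)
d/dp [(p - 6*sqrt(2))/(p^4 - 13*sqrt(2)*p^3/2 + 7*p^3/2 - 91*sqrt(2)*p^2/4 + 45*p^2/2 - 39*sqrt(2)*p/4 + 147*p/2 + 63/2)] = 4*(4*p^4 - 26*sqrt(2)*p^3 + 14*p^3 - 91*sqrt(2)*p^2 + 90*p^2 - 39*sqrt(2)*p + 294*p - (p - 6*sqrt(2))*(16*p^3 - 78*sqrt(2)*p^2 + 42*p^2 - 182*sqrt(2)*p + 180*p - 39*sqrt(2) + 294) + 126)/(4*p^4 - 26*sqrt(2)*p^3 + 14*p^3 - 91*sqrt(2)*p^2 + 90*p^2 - 39*sqrt(2)*p + 294*p + 126)^2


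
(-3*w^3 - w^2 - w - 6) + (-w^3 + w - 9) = -4*w^3 - w^2 - 15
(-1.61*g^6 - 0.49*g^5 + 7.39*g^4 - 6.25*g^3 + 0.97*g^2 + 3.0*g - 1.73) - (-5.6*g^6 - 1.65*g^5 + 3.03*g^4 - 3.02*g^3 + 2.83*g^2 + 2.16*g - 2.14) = 3.99*g^6 + 1.16*g^5 + 4.36*g^4 - 3.23*g^3 - 1.86*g^2 + 0.84*g + 0.41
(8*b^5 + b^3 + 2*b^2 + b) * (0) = 0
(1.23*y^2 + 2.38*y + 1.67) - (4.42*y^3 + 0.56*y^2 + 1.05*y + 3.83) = -4.42*y^3 + 0.67*y^2 + 1.33*y - 2.16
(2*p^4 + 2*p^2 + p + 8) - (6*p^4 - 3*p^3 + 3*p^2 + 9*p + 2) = -4*p^4 + 3*p^3 - p^2 - 8*p + 6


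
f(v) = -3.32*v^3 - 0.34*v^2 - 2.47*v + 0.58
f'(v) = -9.96*v^2 - 0.68*v - 2.47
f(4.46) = -311.74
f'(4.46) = -203.62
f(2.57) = -64.37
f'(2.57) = -70.00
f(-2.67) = 67.94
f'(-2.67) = -71.66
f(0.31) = -0.32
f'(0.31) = -3.64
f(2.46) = -56.98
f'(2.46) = -64.42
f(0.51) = -1.21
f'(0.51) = -5.41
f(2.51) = -60.26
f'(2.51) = -66.93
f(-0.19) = 1.06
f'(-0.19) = -2.70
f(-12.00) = 5718.22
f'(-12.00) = -1428.55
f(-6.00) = 720.28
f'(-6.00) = -356.95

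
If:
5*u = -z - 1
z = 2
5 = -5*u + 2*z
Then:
No Solution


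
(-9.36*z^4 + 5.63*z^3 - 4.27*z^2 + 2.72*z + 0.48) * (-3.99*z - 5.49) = 37.3464*z^5 + 28.9227*z^4 - 13.8714*z^3 + 12.5895*z^2 - 16.848*z - 2.6352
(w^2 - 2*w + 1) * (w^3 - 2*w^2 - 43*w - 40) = w^5 - 4*w^4 - 38*w^3 + 44*w^2 + 37*w - 40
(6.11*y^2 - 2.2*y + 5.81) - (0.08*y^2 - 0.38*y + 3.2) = 6.03*y^2 - 1.82*y + 2.61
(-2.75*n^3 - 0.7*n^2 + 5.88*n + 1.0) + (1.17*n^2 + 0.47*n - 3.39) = -2.75*n^3 + 0.47*n^2 + 6.35*n - 2.39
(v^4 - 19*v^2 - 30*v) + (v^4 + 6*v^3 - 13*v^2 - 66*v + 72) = 2*v^4 + 6*v^3 - 32*v^2 - 96*v + 72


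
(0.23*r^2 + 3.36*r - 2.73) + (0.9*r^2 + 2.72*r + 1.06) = 1.13*r^2 + 6.08*r - 1.67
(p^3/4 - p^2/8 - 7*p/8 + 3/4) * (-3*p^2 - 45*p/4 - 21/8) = -3*p^5/4 - 39*p^4/16 + 27*p^3/8 + 507*p^2/64 - 393*p/64 - 63/32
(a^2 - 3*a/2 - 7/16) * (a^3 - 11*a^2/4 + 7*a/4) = a^5 - 17*a^4/4 + 87*a^3/16 - 91*a^2/64 - 49*a/64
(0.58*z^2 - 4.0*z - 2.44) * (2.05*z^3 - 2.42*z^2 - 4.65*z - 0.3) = 1.189*z^5 - 9.6036*z^4 + 1.981*z^3 + 24.3308*z^2 + 12.546*z + 0.732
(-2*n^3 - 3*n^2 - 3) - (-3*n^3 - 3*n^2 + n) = n^3 - n - 3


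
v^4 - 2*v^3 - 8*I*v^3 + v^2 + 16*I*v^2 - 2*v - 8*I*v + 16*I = (v - 2)*(v - 8*I)*(v - I)*(v + I)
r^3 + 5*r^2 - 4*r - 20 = (r - 2)*(r + 2)*(r + 5)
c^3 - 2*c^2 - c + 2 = (c - 2)*(c - 1)*(c + 1)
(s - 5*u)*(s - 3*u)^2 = s^3 - 11*s^2*u + 39*s*u^2 - 45*u^3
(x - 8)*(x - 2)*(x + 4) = x^3 - 6*x^2 - 24*x + 64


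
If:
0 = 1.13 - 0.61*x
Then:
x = 1.85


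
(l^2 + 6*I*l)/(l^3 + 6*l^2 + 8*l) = (l + 6*I)/(l^2 + 6*l + 8)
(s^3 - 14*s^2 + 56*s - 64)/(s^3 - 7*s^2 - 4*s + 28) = (s^2 - 12*s + 32)/(s^2 - 5*s - 14)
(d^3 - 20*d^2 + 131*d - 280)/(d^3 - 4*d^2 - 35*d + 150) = (d^2 - 15*d + 56)/(d^2 + d - 30)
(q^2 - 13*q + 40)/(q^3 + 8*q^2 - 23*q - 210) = (q - 8)/(q^2 + 13*q + 42)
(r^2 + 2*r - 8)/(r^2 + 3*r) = (r^2 + 2*r - 8)/(r*(r + 3))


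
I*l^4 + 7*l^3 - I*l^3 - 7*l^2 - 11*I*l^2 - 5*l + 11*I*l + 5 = (l - 1)*(l - 5*I)*(l - I)*(I*l + 1)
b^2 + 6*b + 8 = (b + 2)*(b + 4)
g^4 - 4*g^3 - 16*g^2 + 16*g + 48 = (g - 6)*(g - 2)*(g + 2)^2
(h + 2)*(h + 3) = h^2 + 5*h + 6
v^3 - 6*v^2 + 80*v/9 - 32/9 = (v - 4)*(v - 4/3)*(v - 2/3)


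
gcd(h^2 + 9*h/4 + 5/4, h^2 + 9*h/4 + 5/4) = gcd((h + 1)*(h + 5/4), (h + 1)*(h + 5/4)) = h^2 + 9*h/4 + 5/4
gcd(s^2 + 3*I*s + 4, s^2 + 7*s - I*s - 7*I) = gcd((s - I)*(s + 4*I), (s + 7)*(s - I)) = s - I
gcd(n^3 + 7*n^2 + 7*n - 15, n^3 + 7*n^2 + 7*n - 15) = n^3 + 7*n^2 + 7*n - 15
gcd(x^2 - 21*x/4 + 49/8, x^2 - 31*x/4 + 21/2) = x - 7/4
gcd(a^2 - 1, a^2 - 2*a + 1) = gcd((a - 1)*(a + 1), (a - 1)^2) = a - 1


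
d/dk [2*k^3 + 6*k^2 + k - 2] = 6*k^2 + 12*k + 1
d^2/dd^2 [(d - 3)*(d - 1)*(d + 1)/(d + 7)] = 2*(d^3 + 21*d^2 + 147*d - 137)/(d^3 + 21*d^2 + 147*d + 343)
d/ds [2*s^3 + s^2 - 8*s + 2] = 6*s^2 + 2*s - 8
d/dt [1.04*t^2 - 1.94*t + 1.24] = 2.08*t - 1.94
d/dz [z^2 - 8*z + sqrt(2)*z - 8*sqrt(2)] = 2*z - 8 + sqrt(2)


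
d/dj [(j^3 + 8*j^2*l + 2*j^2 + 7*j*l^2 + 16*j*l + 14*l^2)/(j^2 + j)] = (j^4 + 2*j^3 - 7*j^2*l^2 - 8*j^2*l + 2*j^2 - 28*j*l^2 - 14*l^2)/(j^2*(j^2 + 2*j + 1))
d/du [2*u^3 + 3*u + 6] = 6*u^2 + 3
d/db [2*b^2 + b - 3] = 4*b + 1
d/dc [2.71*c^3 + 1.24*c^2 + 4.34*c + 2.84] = 8.13*c^2 + 2.48*c + 4.34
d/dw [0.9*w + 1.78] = 0.900000000000000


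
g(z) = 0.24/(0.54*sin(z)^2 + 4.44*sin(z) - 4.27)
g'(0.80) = -1.34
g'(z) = 0.24*(-1.08*sin(z)*cos(z) - 4.44*cos(z))/(0.54*sin(z)^2 + 4.44*sin(z) - 4.27)^2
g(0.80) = -0.30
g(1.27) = 0.52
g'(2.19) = 8.44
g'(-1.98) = 0.01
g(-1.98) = -0.03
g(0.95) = -0.80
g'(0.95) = -8.19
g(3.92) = -0.03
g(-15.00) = -0.03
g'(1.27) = -1.81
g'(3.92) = 0.01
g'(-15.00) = 0.01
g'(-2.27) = 0.01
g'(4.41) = 0.00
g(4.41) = -0.03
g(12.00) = -0.04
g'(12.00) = -0.02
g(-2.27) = -0.03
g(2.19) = -0.81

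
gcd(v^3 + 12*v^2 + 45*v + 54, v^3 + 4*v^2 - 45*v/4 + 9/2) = v + 6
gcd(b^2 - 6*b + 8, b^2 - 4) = b - 2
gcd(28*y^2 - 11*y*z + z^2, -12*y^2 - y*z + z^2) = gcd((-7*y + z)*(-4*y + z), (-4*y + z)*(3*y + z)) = 4*y - z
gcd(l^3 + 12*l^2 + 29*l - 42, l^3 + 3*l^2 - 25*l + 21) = l^2 + 6*l - 7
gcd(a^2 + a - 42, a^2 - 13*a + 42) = a - 6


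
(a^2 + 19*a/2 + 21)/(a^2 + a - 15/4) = 2*(2*a^2 + 19*a + 42)/(4*a^2 + 4*a - 15)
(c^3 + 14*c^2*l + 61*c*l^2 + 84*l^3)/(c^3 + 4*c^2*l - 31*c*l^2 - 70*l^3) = (c^2 + 7*c*l + 12*l^2)/(c^2 - 3*c*l - 10*l^2)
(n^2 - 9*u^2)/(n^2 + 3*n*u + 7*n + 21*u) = (n - 3*u)/(n + 7)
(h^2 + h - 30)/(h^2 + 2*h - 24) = (h - 5)/(h - 4)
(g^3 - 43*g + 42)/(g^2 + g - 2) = (g^2 + g - 42)/(g + 2)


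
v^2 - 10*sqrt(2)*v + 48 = (v - 6*sqrt(2))*(v - 4*sqrt(2))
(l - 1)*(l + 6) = l^2 + 5*l - 6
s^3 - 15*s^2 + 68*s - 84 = (s - 7)*(s - 6)*(s - 2)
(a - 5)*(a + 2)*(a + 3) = a^3 - 19*a - 30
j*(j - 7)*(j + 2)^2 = j^4 - 3*j^3 - 24*j^2 - 28*j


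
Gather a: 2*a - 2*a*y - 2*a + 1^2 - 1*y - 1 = -2*a*y - y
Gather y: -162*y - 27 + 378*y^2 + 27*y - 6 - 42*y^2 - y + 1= 336*y^2 - 136*y - 32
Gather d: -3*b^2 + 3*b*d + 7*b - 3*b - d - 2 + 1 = -3*b^2 + 4*b + d*(3*b - 1) - 1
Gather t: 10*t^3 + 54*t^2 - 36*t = 10*t^3 + 54*t^2 - 36*t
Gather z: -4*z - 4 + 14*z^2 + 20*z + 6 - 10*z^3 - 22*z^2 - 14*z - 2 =-10*z^3 - 8*z^2 + 2*z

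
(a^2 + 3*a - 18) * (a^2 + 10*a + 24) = a^4 + 13*a^3 + 36*a^2 - 108*a - 432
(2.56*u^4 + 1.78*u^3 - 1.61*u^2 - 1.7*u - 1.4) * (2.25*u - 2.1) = 5.76*u^5 - 1.371*u^4 - 7.3605*u^3 - 0.444*u^2 + 0.42*u + 2.94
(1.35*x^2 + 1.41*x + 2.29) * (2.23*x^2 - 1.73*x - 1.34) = 3.0105*x^4 + 0.8088*x^3 + 0.8584*x^2 - 5.8511*x - 3.0686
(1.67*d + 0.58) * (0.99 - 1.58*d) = -2.6386*d^2 + 0.7369*d + 0.5742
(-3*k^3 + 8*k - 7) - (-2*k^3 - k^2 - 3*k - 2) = -k^3 + k^2 + 11*k - 5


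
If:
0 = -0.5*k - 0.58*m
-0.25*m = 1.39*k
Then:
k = 0.00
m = 0.00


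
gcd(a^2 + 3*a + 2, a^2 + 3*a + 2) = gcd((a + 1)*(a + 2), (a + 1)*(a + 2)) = a^2 + 3*a + 2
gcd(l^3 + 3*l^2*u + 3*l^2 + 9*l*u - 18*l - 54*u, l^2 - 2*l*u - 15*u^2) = l + 3*u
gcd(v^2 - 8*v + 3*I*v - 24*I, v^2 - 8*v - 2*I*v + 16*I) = v - 8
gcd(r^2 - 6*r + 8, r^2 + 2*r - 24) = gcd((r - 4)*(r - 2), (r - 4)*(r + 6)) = r - 4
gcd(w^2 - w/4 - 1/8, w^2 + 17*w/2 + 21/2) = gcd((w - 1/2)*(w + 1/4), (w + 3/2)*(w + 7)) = 1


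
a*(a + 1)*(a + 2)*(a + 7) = a^4 + 10*a^3 + 23*a^2 + 14*a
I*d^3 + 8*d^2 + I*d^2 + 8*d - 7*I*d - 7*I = (d - 7*I)*(d - I)*(I*d + I)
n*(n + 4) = n^2 + 4*n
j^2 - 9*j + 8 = (j - 8)*(j - 1)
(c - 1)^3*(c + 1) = c^4 - 2*c^3 + 2*c - 1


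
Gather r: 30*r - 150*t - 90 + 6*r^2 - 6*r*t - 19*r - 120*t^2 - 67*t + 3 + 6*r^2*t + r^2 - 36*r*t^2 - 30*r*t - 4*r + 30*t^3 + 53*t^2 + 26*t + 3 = r^2*(6*t + 7) + r*(-36*t^2 - 36*t + 7) + 30*t^3 - 67*t^2 - 191*t - 84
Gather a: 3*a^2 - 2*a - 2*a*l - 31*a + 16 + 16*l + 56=3*a^2 + a*(-2*l - 33) + 16*l + 72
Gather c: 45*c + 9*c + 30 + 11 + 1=54*c + 42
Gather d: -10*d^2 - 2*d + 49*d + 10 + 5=-10*d^2 + 47*d + 15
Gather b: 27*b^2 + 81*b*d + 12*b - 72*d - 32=27*b^2 + b*(81*d + 12) - 72*d - 32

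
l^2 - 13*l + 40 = (l - 8)*(l - 5)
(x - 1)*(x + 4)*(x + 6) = x^3 + 9*x^2 + 14*x - 24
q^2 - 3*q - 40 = (q - 8)*(q + 5)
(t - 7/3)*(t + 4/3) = t^2 - t - 28/9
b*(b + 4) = b^2 + 4*b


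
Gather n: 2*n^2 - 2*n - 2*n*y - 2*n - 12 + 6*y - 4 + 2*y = 2*n^2 + n*(-2*y - 4) + 8*y - 16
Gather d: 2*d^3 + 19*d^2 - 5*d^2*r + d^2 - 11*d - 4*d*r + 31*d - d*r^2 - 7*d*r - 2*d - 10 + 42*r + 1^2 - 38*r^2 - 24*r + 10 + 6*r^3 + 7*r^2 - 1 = 2*d^3 + d^2*(20 - 5*r) + d*(-r^2 - 11*r + 18) + 6*r^3 - 31*r^2 + 18*r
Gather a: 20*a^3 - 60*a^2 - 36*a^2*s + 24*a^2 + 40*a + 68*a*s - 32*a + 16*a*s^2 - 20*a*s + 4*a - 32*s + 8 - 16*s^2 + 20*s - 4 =20*a^3 + a^2*(-36*s - 36) + a*(16*s^2 + 48*s + 12) - 16*s^2 - 12*s + 4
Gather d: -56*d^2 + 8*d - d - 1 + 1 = -56*d^2 + 7*d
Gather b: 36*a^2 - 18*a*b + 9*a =36*a^2 - 18*a*b + 9*a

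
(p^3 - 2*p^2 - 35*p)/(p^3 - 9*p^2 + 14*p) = (p + 5)/(p - 2)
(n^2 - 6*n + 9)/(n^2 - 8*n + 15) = (n - 3)/(n - 5)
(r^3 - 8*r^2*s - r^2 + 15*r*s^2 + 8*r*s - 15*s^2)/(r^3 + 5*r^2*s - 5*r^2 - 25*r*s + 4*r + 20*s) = (r^2 - 8*r*s + 15*s^2)/(r^2 + 5*r*s - 4*r - 20*s)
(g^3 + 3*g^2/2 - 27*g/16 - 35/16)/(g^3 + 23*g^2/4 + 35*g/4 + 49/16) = (4*g^2 - g - 5)/(4*g^2 + 16*g + 7)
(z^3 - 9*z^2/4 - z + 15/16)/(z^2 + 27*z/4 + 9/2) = (z^2 - 3*z + 5/4)/(z + 6)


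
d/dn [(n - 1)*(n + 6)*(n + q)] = 3*n^2 + 2*n*q + 10*n + 5*q - 6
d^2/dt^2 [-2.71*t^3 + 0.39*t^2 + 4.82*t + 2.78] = 0.78 - 16.26*t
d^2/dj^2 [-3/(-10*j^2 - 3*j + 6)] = 6*(-100*j^2 - 30*j + (20*j + 3)^2 + 60)/(10*j^2 + 3*j - 6)^3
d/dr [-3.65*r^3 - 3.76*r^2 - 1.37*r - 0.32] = -10.95*r^2 - 7.52*r - 1.37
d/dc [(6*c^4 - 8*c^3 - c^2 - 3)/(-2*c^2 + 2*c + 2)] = (-12*c^5 + 26*c^4 + 8*c^3 - 25*c^2 - 8*c + 3)/(2*(c^4 - 2*c^3 - c^2 + 2*c + 1))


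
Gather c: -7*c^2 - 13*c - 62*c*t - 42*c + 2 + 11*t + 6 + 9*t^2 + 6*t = -7*c^2 + c*(-62*t - 55) + 9*t^2 + 17*t + 8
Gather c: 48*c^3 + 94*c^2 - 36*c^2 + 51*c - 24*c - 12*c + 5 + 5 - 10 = 48*c^3 + 58*c^2 + 15*c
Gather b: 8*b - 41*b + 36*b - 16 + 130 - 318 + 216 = 3*b + 12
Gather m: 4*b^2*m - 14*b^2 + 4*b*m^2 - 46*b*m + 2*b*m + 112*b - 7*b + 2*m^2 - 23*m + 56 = -14*b^2 + 105*b + m^2*(4*b + 2) + m*(4*b^2 - 44*b - 23) + 56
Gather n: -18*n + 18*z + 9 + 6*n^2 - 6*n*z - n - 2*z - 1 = 6*n^2 + n*(-6*z - 19) + 16*z + 8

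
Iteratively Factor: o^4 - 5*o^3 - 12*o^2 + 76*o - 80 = (o - 2)*(o^3 - 3*o^2 - 18*o + 40) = (o - 2)^2*(o^2 - o - 20) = (o - 5)*(o - 2)^2*(o + 4)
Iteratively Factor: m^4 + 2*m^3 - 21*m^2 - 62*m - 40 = (m - 5)*(m^3 + 7*m^2 + 14*m + 8) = (m - 5)*(m + 4)*(m^2 + 3*m + 2) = (m - 5)*(m + 1)*(m + 4)*(m + 2)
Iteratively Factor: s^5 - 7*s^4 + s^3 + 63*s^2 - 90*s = (s - 2)*(s^4 - 5*s^3 - 9*s^2 + 45*s) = (s - 2)*(s + 3)*(s^3 - 8*s^2 + 15*s) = (s - 5)*(s - 2)*(s + 3)*(s^2 - 3*s) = s*(s - 5)*(s - 2)*(s + 3)*(s - 3)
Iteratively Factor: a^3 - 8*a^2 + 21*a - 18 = (a - 3)*(a^2 - 5*a + 6) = (a - 3)*(a - 2)*(a - 3)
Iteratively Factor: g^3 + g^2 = (g)*(g^2 + g) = g^2*(g + 1)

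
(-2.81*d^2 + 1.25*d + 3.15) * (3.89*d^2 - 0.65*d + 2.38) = -10.9309*d^4 + 6.689*d^3 + 4.7532*d^2 + 0.9275*d + 7.497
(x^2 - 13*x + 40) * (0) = 0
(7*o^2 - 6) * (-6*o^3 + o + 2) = -42*o^5 + 43*o^3 + 14*o^2 - 6*o - 12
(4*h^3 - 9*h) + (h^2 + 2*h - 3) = 4*h^3 + h^2 - 7*h - 3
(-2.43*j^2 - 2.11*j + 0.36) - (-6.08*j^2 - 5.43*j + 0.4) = 3.65*j^2 + 3.32*j - 0.04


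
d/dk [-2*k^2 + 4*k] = 4 - 4*k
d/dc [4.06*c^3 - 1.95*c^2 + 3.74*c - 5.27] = 12.18*c^2 - 3.9*c + 3.74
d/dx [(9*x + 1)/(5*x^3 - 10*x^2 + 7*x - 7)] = 5*(-18*x^3 + 15*x^2 + 4*x - 14)/(25*x^6 - 100*x^5 + 170*x^4 - 210*x^3 + 189*x^2 - 98*x + 49)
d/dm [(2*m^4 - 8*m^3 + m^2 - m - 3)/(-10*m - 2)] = (-30*m^4 + 72*m^3 + 19*m^2 - 2*m - 14)/(2*(25*m^2 + 10*m + 1))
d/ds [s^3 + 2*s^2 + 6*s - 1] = 3*s^2 + 4*s + 6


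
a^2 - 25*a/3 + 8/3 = (a - 8)*(a - 1/3)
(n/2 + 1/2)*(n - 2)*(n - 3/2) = n^3/2 - 5*n^2/4 - n/4 + 3/2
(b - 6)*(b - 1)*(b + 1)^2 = b^4 - 5*b^3 - 7*b^2 + 5*b + 6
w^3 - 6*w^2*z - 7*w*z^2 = w*(w - 7*z)*(w + z)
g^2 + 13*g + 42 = (g + 6)*(g + 7)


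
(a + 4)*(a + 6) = a^2 + 10*a + 24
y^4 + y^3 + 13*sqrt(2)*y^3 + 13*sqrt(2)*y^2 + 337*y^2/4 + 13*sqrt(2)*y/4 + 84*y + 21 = (y + 1/2)^2*(y + 6*sqrt(2))*(y + 7*sqrt(2))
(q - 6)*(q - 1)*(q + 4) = q^3 - 3*q^2 - 22*q + 24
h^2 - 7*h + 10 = (h - 5)*(h - 2)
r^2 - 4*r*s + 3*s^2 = (r - 3*s)*(r - s)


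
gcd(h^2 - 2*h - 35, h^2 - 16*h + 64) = 1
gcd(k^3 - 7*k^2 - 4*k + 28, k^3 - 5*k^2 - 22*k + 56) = k^2 - 9*k + 14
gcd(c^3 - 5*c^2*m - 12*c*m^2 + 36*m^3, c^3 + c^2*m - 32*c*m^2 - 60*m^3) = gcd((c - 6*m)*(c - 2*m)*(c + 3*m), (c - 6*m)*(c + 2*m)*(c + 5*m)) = c - 6*m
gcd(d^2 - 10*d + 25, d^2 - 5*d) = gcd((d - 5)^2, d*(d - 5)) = d - 5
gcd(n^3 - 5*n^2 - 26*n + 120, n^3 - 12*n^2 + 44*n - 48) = n^2 - 10*n + 24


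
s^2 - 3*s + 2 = (s - 2)*(s - 1)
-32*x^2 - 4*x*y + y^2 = (-8*x + y)*(4*x + y)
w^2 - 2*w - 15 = (w - 5)*(w + 3)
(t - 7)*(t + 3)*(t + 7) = t^3 + 3*t^2 - 49*t - 147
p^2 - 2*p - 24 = (p - 6)*(p + 4)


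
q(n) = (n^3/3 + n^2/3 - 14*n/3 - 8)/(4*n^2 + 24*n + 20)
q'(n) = (-8*n - 24)*(n^3/3 + n^2/3 - 14*n/3 - 8)/(4*n^2 + 24*n + 20)^2 + (n^2 + 2*n/3 - 14/3)/(4*n^2 + 24*n + 20) = (n^4 + 12*n^3 + 35*n^2 + 58*n + 74)/(12*(n^4 + 12*n^3 + 46*n^2 + 60*n + 25))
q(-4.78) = 4.35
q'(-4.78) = -23.15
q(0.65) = -0.29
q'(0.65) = 0.12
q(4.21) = 0.02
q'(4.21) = 0.08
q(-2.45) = -0.04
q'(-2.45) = 0.01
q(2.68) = -0.10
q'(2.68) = 0.08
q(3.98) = -0.00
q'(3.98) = 0.08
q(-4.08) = 0.53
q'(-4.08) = -1.22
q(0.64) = -0.29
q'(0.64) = 0.13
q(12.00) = 0.63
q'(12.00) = 0.08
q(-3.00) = 0.00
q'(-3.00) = -0.15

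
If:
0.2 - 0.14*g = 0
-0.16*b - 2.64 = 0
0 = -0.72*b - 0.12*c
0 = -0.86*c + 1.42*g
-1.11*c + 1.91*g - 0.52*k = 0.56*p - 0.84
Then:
No Solution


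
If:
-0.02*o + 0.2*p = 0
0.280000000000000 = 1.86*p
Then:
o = 1.51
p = 0.15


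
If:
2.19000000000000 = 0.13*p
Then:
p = 16.85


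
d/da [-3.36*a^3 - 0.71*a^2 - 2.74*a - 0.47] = -10.08*a^2 - 1.42*a - 2.74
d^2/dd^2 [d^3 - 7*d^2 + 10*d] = 6*d - 14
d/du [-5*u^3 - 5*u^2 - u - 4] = -15*u^2 - 10*u - 1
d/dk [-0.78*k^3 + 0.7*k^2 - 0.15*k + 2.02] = -2.34*k^2 + 1.4*k - 0.15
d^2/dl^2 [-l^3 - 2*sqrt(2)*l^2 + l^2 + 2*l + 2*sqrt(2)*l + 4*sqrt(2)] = -6*l - 4*sqrt(2) + 2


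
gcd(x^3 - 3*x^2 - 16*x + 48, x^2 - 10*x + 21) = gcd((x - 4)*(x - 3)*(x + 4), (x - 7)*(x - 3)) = x - 3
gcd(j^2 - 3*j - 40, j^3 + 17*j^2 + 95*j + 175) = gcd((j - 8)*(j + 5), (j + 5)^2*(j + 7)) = j + 5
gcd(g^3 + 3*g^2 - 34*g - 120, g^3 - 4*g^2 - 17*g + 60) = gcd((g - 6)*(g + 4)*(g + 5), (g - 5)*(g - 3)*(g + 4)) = g + 4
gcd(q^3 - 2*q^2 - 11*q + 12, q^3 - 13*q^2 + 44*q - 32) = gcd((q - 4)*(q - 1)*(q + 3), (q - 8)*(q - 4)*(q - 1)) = q^2 - 5*q + 4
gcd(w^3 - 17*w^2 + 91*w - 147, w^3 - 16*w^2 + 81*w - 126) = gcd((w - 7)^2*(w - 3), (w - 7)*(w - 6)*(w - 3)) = w^2 - 10*w + 21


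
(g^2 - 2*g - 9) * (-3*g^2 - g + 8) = -3*g^4 + 5*g^3 + 37*g^2 - 7*g - 72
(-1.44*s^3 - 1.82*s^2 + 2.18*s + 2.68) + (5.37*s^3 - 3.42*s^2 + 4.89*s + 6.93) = 3.93*s^3 - 5.24*s^2 + 7.07*s + 9.61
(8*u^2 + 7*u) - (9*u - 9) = 8*u^2 - 2*u + 9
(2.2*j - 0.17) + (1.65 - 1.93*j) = 0.27*j + 1.48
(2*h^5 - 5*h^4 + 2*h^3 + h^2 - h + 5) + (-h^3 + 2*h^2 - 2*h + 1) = 2*h^5 - 5*h^4 + h^3 + 3*h^2 - 3*h + 6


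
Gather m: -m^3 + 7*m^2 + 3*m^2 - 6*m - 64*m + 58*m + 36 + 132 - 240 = -m^3 + 10*m^2 - 12*m - 72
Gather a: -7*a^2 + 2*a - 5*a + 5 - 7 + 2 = -7*a^2 - 3*a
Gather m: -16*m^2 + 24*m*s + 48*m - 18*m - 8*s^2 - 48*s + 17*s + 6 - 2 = -16*m^2 + m*(24*s + 30) - 8*s^2 - 31*s + 4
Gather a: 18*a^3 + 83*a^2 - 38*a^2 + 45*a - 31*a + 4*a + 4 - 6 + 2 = 18*a^3 + 45*a^2 + 18*a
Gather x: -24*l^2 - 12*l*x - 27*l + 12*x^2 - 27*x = -24*l^2 - 27*l + 12*x^2 + x*(-12*l - 27)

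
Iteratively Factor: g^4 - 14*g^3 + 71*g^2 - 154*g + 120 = (g - 2)*(g^3 - 12*g^2 + 47*g - 60) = (g - 5)*(g - 2)*(g^2 - 7*g + 12) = (g - 5)*(g - 4)*(g - 2)*(g - 3)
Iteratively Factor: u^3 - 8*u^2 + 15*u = (u - 5)*(u^2 - 3*u) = u*(u - 5)*(u - 3)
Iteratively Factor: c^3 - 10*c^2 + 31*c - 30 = (c - 2)*(c^2 - 8*c + 15) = (c - 3)*(c - 2)*(c - 5)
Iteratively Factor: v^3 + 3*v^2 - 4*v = (v)*(v^2 + 3*v - 4) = v*(v - 1)*(v + 4)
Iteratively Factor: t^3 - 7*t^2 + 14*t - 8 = (t - 1)*(t^2 - 6*t + 8) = (t - 2)*(t - 1)*(t - 4)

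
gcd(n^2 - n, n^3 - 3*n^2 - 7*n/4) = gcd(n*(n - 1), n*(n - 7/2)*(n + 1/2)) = n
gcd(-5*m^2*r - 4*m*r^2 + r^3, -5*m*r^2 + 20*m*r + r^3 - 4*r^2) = -5*m*r + r^2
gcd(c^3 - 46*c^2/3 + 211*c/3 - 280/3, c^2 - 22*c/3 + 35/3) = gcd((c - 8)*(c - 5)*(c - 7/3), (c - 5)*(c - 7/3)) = c^2 - 22*c/3 + 35/3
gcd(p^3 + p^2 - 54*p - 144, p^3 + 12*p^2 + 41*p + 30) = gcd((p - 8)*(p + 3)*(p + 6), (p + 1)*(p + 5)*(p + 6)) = p + 6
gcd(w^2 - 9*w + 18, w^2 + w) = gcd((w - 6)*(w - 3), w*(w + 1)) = 1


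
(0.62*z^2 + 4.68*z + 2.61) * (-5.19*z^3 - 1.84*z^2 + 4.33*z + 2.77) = -3.2178*z^5 - 25.43*z^4 - 19.4725*z^3 + 17.1794*z^2 + 24.2649*z + 7.2297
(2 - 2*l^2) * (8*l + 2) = -16*l^3 - 4*l^2 + 16*l + 4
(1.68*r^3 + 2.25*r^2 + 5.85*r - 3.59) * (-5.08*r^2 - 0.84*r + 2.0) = -8.5344*r^5 - 12.8412*r^4 - 28.248*r^3 + 17.8232*r^2 + 14.7156*r - 7.18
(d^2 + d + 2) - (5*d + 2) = d^2 - 4*d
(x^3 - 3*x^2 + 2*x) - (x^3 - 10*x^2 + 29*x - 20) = 7*x^2 - 27*x + 20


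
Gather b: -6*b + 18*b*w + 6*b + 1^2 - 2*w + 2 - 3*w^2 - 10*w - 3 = 18*b*w - 3*w^2 - 12*w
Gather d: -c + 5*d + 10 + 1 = -c + 5*d + 11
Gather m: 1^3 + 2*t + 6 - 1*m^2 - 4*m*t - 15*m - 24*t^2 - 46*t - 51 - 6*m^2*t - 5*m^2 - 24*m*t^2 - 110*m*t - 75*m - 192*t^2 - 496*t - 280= m^2*(-6*t - 6) + m*(-24*t^2 - 114*t - 90) - 216*t^2 - 540*t - 324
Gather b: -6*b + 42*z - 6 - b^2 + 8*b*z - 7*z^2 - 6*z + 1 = -b^2 + b*(8*z - 6) - 7*z^2 + 36*z - 5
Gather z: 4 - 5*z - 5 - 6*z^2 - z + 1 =-6*z^2 - 6*z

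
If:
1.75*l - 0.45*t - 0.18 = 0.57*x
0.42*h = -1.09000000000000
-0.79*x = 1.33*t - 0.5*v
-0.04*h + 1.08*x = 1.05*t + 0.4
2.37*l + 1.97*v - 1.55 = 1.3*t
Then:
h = -2.60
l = 0.21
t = 0.03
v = 0.55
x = 0.30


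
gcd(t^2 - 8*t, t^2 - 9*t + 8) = t - 8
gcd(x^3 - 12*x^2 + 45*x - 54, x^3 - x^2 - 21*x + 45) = x^2 - 6*x + 9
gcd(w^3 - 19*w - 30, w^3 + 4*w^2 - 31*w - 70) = w^2 - 3*w - 10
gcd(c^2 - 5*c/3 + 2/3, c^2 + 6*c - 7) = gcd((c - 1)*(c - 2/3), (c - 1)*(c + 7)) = c - 1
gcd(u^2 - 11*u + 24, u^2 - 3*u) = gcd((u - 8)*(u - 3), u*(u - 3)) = u - 3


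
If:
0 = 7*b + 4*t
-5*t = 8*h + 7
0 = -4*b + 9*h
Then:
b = 252/187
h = 112/187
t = -441/187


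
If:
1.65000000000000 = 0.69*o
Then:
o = 2.39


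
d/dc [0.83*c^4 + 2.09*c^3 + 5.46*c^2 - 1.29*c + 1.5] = 3.32*c^3 + 6.27*c^2 + 10.92*c - 1.29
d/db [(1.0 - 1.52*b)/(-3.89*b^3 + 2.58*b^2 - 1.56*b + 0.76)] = (-11.8256*b^3 + 15.5916*b^2 - 5.16*b + 0.4048)/(15.1321*b^6 - 20.0724*b^5 + 18.7932*b^4 - 13.9624*b^3 + 6.3552*b^2 - 2.3712*b + 0.5776)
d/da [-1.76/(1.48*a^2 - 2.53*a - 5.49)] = (5.2096*a - 4.4528)/(-1.48*a^2 + 2.53*a + 5.49)^2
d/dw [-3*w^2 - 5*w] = -6*w - 5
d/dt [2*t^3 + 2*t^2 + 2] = 2*t*(3*t + 2)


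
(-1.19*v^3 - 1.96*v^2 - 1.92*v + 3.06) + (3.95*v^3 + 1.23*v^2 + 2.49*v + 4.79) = 2.76*v^3 - 0.73*v^2 + 0.57*v + 7.85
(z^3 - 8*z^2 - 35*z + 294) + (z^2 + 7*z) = z^3 - 7*z^2 - 28*z + 294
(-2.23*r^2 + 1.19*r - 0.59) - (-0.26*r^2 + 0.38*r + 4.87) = -1.97*r^2 + 0.81*r - 5.46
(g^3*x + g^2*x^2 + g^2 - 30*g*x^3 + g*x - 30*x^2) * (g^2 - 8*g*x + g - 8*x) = g^5*x - 7*g^4*x^2 + g^4*x + g^4 - 38*g^3*x^3 - 7*g^3*x^2 - 7*g^3*x + g^3 + 240*g^2*x^4 - 38*g^2*x^3 - 38*g^2*x^2 - 7*g^2*x + 240*g*x^4 + 240*g*x^3 - 38*g*x^2 + 240*x^3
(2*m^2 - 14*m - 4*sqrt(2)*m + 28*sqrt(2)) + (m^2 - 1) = 3*m^2 - 14*m - 4*sqrt(2)*m - 1 + 28*sqrt(2)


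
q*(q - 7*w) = q^2 - 7*q*w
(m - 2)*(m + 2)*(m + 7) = m^3 + 7*m^2 - 4*m - 28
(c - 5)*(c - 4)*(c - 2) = c^3 - 11*c^2 + 38*c - 40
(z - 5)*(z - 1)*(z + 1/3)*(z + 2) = z^4 - 11*z^3/3 - 25*z^2/3 + 23*z/3 + 10/3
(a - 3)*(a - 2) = a^2 - 5*a + 6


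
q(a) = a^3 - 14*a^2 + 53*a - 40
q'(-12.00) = 821.00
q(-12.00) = -4420.00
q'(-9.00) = 548.00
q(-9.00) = -2380.00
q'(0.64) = 36.31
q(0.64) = -11.55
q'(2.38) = 3.35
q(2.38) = 20.32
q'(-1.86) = 115.46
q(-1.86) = -193.45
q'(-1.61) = 105.86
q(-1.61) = -165.79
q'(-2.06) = 123.41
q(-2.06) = -217.33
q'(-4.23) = 225.12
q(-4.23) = -590.38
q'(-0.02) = 53.56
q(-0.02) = -41.07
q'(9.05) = 45.31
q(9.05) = 34.23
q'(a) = 3*a^2 - 28*a + 53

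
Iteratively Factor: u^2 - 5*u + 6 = (u - 3)*(u - 2)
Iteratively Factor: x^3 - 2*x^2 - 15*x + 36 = (x + 4)*(x^2 - 6*x + 9) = (x - 3)*(x + 4)*(x - 3)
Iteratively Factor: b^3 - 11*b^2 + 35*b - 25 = (b - 5)*(b^2 - 6*b + 5) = (b - 5)*(b - 1)*(b - 5)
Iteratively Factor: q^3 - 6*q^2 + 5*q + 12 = (q - 4)*(q^2 - 2*q - 3) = (q - 4)*(q + 1)*(q - 3)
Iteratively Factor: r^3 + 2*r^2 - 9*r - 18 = (r + 3)*(r^2 - r - 6) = (r + 2)*(r + 3)*(r - 3)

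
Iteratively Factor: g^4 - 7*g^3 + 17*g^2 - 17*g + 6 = (g - 1)*(g^3 - 6*g^2 + 11*g - 6) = (g - 1)^2*(g^2 - 5*g + 6) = (g - 3)*(g - 1)^2*(g - 2)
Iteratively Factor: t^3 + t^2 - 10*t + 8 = (t + 4)*(t^2 - 3*t + 2) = (t - 1)*(t + 4)*(t - 2)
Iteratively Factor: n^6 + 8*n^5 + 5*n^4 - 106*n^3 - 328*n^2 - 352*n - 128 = (n - 4)*(n^5 + 12*n^4 + 53*n^3 + 106*n^2 + 96*n + 32) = (n - 4)*(n + 1)*(n^4 + 11*n^3 + 42*n^2 + 64*n + 32) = (n - 4)*(n + 1)^2*(n^3 + 10*n^2 + 32*n + 32) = (n - 4)*(n + 1)^2*(n + 4)*(n^2 + 6*n + 8) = (n - 4)*(n + 1)^2*(n + 4)^2*(n + 2)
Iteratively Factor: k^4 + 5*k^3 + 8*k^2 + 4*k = (k + 1)*(k^3 + 4*k^2 + 4*k) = (k + 1)*(k + 2)*(k^2 + 2*k) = k*(k + 1)*(k + 2)*(k + 2)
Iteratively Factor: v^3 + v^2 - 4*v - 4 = (v + 2)*(v^2 - v - 2) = (v + 1)*(v + 2)*(v - 2)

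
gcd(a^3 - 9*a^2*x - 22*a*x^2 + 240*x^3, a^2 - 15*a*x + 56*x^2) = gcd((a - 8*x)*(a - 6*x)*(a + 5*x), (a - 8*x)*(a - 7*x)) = -a + 8*x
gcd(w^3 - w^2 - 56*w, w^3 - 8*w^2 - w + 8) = w - 8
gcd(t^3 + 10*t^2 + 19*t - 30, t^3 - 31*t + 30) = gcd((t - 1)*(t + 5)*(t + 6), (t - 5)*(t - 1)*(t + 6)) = t^2 + 5*t - 6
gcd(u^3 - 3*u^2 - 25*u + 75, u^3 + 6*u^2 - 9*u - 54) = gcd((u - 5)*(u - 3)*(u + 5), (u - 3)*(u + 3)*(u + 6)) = u - 3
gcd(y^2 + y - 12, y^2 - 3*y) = y - 3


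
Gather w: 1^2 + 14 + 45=60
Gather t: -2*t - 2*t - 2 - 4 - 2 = -4*t - 8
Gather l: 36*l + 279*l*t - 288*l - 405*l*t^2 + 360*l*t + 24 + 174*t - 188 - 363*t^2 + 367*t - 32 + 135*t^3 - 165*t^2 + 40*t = l*(-405*t^2 + 639*t - 252) + 135*t^3 - 528*t^2 + 581*t - 196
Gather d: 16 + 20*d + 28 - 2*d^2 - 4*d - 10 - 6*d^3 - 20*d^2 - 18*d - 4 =-6*d^3 - 22*d^2 - 2*d + 30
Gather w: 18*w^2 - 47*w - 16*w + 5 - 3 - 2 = 18*w^2 - 63*w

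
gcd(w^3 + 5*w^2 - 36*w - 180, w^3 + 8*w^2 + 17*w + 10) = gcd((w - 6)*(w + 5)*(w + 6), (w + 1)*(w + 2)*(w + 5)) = w + 5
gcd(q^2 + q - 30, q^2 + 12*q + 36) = q + 6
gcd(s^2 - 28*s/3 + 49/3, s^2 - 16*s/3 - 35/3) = s - 7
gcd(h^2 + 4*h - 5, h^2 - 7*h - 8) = 1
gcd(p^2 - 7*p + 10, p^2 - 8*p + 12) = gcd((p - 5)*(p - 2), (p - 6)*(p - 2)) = p - 2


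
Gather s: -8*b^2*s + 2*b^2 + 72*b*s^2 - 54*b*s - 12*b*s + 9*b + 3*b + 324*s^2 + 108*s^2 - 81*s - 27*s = 2*b^2 + 12*b + s^2*(72*b + 432) + s*(-8*b^2 - 66*b - 108)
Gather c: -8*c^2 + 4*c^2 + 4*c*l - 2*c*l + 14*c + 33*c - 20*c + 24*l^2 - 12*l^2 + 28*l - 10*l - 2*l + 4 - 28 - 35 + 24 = -4*c^2 + c*(2*l + 27) + 12*l^2 + 16*l - 35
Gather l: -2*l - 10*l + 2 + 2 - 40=-12*l - 36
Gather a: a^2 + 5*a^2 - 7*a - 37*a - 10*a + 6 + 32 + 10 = 6*a^2 - 54*a + 48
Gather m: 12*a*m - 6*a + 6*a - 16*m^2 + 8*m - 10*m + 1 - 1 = -16*m^2 + m*(12*a - 2)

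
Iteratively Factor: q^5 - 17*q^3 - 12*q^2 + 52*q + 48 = (q - 4)*(q^4 + 4*q^3 - q^2 - 16*q - 12) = (q - 4)*(q + 1)*(q^3 + 3*q^2 - 4*q - 12) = (q - 4)*(q - 2)*(q + 1)*(q^2 + 5*q + 6) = (q - 4)*(q - 2)*(q + 1)*(q + 2)*(q + 3)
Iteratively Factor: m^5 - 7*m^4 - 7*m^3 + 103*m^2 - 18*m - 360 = (m - 4)*(m^4 - 3*m^3 - 19*m^2 + 27*m + 90) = (m - 5)*(m - 4)*(m^3 + 2*m^2 - 9*m - 18) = (m - 5)*(m - 4)*(m + 2)*(m^2 - 9) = (m - 5)*(m - 4)*(m - 3)*(m + 2)*(m + 3)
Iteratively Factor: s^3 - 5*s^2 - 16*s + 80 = (s - 4)*(s^2 - s - 20) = (s - 4)*(s + 4)*(s - 5)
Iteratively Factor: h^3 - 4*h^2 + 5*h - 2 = (h - 2)*(h^2 - 2*h + 1) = (h - 2)*(h - 1)*(h - 1)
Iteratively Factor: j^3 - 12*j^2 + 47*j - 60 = (j - 5)*(j^2 - 7*j + 12) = (j - 5)*(j - 4)*(j - 3)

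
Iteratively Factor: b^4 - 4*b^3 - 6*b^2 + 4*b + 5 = (b - 1)*(b^3 - 3*b^2 - 9*b - 5) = (b - 1)*(b + 1)*(b^2 - 4*b - 5) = (b - 5)*(b - 1)*(b + 1)*(b + 1)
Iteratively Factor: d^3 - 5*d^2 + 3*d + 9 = (d + 1)*(d^2 - 6*d + 9) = (d - 3)*(d + 1)*(d - 3)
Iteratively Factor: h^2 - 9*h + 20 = (h - 5)*(h - 4)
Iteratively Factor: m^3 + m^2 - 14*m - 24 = (m + 3)*(m^2 - 2*m - 8) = (m + 2)*(m + 3)*(m - 4)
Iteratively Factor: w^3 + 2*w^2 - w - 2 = (w + 2)*(w^2 - 1) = (w - 1)*(w + 2)*(w + 1)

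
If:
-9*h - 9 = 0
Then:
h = -1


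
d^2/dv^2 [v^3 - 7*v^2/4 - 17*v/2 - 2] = 6*v - 7/2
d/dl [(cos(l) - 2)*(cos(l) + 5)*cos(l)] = (-3*cos(l)^2 - 6*cos(l) + 10)*sin(l)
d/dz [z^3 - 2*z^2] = z*(3*z - 4)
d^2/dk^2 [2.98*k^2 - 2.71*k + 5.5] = 5.96000000000000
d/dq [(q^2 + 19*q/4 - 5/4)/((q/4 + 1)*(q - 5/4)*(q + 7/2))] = 8*(-32*q^4 - 304*q^3 - 682*q^2 - 620*q - 2475)/(64*q^6 + 800*q^5 + 3092*q^4 + 1460*q^3 - 12631*q^2 - 10360*q + 19600)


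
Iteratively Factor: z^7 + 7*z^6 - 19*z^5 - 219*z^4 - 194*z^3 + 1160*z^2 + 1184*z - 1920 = (z - 2)*(z^6 + 9*z^5 - z^4 - 221*z^3 - 636*z^2 - 112*z + 960) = (z - 2)*(z + 4)*(z^5 + 5*z^4 - 21*z^3 - 137*z^2 - 88*z + 240) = (z - 2)*(z + 4)^2*(z^4 + z^3 - 25*z^2 - 37*z + 60) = (z - 2)*(z + 4)^3*(z^3 - 3*z^2 - 13*z + 15) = (z - 2)*(z - 1)*(z + 4)^3*(z^2 - 2*z - 15) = (z - 2)*(z - 1)*(z + 3)*(z + 4)^3*(z - 5)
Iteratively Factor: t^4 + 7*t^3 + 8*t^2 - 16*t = (t + 4)*(t^3 + 3*t^2 - 4*t) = t*(t + 4)*(t^2 + 3*t - 4) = t*(t + 4)^2*(t - 1)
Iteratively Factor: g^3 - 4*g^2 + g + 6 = (g - 3)*(g^2 - g - 2) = (g - 3)*(g - 2)*(g + 1)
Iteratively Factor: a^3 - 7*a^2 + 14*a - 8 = (a - 4)*(a^2 - 3*a + 2) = (a - 4)*(a - 1)*(a - 2)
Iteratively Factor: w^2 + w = (w + 1)*(w)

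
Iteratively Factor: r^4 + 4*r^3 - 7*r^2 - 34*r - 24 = (r + 4)*(r^3 - 7*r - 6) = (r + 2)*(r + 4)*(r^2 - 2*r - 3) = (r + 1)*(r + 2)*(r + 4)*(r - 3)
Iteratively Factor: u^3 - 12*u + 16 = (u - 2)*(u^2 + 2*u - 8) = (u - 2)^2*(u + 4)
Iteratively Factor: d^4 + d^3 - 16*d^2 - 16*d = (d + 4)*(d^3 - 3*d^2 - 4*d) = (d - 4)*(d + 4)*(d^2 + d) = d*(d - 4)*(d + 4)*(d + 1)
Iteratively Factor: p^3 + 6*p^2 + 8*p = (p + 2)*(p^2 + 4*p) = p*(p + 2)*(p + 4)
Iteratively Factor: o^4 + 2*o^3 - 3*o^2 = (o + 3)*(o^3 - o^2) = (o - 1)*(o + 3)*(o^2) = o*(o - 1)*(o + 3)*(o)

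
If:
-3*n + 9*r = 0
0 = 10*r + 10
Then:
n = -3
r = -1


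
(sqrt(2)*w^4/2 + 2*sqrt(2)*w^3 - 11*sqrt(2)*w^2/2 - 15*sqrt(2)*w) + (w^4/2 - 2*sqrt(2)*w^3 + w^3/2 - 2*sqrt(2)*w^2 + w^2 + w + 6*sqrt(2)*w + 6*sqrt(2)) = w^4/2 + sqrt(2)*w^4/2 + w^3/2 - 15*sqrt(2)*w^2/2 + w^2 - 9*sqrt(2)*w + w + 6*sqrt(2)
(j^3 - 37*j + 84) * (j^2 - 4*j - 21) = j^5 - 4*j^4 - 58*j^3 + 232*j^2 + 441*j - 1764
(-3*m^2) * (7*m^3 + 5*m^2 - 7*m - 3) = -21*m^5 - 15*m^4 + 21*m^3 + 9*m^2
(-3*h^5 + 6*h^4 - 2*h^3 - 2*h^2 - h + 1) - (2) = -3*h^5 + 6*h^4 - 2*h^3 - 2*h^2 - h - 1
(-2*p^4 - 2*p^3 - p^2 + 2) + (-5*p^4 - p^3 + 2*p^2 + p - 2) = -7*p^4 - 3*p^3 + p^2 + p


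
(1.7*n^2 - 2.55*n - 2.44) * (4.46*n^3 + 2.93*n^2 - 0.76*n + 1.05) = 7.582*n^5 - 6.392*n^4 - 19.6459*n^3 - 3.4262*n^2 - 0.8231*n - 2.562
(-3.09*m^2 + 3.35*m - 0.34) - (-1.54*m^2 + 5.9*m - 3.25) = -1.55*m^2 - 2.55*m + 2.91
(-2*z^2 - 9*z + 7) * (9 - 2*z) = 4*z^3 - 95*z + 63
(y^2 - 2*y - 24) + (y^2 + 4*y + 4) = 2*y^2 + 2*y - 20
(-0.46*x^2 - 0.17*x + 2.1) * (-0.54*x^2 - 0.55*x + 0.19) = 0.2484*x^4 + 0.3448*x^3 - 1.1279*x^2 - 1.1873*x + 0.399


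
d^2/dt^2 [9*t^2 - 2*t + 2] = 18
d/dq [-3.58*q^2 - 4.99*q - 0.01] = -7.16*q - 4.99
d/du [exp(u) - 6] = exp(u)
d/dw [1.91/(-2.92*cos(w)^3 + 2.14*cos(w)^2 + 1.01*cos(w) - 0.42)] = (-16.7316*cos(w)^2 + 8.1748*cos(w) + 1.9291)*sin(w)/(2.92*cos(w)^3 - 2.14*cos(w)^2 - 1.01*cos(w) + 0.42)^2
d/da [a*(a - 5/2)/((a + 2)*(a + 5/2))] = 2*(14*a^2 + 20*a - 25)/(4*a^4 + 36*a^3 + 121*a^2 + 180*a + 100)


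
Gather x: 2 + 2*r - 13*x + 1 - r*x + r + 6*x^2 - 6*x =3*r + 6*x^2 + x*(-r - 19) + 3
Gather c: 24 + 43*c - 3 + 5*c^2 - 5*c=5*c^2 + 38*c + 21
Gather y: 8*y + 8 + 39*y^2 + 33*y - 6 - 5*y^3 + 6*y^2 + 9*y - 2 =-5*y^3 + 45*y^2 + 50*y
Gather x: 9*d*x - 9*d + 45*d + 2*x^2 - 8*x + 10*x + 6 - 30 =36*d + 2*x^2 + x*(9*d + 2) - 24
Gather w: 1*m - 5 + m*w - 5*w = m + w*(m - 5) - 5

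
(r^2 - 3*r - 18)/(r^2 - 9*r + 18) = (r + 3)/(r - 3)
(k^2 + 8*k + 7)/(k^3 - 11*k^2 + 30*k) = (k^2 + 8*k + 7)/(k*(k^2 - 11*k + 30))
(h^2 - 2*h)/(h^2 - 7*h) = (h - 2)/(h - 7)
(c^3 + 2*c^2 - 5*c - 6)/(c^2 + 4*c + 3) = c - 2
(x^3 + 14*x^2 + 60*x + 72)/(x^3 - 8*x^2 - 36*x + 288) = (x^2 + 8*x + 12)/(x^2 - 14*x + 48)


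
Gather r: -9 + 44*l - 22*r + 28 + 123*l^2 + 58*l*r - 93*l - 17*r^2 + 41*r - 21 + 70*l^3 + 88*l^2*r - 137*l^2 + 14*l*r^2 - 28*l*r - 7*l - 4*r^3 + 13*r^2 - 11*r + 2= 70*l^3 - 14*l^2 - 56*l - 4*r^3 + r^2*(14*l - 4) + r*(88*l^2 + 30*l + 8)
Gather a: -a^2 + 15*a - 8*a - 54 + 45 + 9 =-a^2 + 7*a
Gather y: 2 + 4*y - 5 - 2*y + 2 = 2*y - 1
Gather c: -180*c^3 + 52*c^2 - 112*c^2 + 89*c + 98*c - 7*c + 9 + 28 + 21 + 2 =-180*c^3 - 60*c^2 + 180*c + 60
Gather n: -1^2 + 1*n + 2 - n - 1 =0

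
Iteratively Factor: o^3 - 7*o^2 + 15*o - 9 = (o - 1)*(o^2 - 6*o + 9) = (o - 3)*(o - 1)*(o - 3)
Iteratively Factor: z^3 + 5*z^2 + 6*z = (z + 2)*(z^2 + 3*z) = (z + 2)*(z + 3)*(z)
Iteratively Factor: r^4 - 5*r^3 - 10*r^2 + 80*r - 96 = (r - 3)*(r^3 - 2*r^2 - 16*r + 32) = (r - 3)*(r - 2)*(r^2 - 16) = (r - 3)*(r - 2)*(r + 4)*(r - 4)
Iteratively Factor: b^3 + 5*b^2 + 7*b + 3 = (b + 3)*(b^2 + 2*b + 1) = (b + 1)*(b + 3)*(b + 1)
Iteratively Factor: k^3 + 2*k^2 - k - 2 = (k - 1)*(k^2 + 3*k + 2) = (k - 1)*(k + 2)*(k + 1)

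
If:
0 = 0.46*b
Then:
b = 0.00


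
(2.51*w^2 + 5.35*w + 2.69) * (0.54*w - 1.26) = 1.3554*w^3 - 0.2736*w^2 - 5.2884*w - 3.3894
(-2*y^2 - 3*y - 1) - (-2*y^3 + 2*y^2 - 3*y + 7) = 2*y^3 - 4*y^2 - 8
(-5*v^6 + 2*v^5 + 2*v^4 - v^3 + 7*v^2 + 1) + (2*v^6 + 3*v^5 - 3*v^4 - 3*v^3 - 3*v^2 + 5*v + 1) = -3*v^6 + 5*v^5 - v^4 - 4*v^3 + 4*v^2 + 5*v + 2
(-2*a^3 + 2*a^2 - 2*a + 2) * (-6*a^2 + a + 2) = 12*a^5 - 14*a^4 + 10*a^3 - 10*a^2 - 2*a + 4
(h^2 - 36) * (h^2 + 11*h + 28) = h^4 + 11*h^3 - 8*h^2 - 396*h - 1008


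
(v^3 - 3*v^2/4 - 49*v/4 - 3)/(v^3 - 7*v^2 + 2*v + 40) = (4*v^2 + 13*v + 3)/(4*(v^2 - 3*v - 10))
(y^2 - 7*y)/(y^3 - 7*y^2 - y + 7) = y/(y^2 - 1)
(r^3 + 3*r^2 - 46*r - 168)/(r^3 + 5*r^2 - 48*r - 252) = (r + 4)/(r + 6)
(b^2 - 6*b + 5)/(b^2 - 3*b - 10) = (b - 1)/(b + 2)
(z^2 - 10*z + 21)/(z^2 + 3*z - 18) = (z - 7)/(z + 6)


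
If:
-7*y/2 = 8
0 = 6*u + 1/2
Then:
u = -1/12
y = -16/7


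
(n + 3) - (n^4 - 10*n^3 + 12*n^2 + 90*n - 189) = -n^4 + 10*n^3 - 12*n^2 - 89*n + 192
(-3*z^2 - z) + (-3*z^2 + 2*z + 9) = -6*z^2 + z + 9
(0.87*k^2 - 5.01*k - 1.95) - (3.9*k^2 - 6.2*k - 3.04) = -3.03*k^2 + 1.19*k + 1.09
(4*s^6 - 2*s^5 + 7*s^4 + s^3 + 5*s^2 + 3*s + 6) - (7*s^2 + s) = 4*s^6 - 2*s^5 + 7*s^4 + s^3 - 2*s^2 + 2*s + 6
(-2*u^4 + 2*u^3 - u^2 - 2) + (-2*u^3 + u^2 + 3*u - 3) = -2*u^4 + 3*u - 5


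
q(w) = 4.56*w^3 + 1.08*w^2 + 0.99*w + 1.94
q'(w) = 13.68*w^2 + 2.16*w + 0.99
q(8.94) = 3355.31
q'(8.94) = 1113.66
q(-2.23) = -45.47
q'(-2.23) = 64.20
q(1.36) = 16.75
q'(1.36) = 29.23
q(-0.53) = 1.04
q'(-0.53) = 3.69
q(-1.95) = -29.70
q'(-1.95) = 48.80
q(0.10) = 2.05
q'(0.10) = 1.34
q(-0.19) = 1.76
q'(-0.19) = 1.07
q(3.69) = 249.41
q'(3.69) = 195.23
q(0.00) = 1.94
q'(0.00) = 0.99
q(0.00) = 1.94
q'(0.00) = 0.99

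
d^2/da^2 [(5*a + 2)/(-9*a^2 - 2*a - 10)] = 2*(-4*(5*a + 2)*(9*a + 1)^2 + (135*a + 28)*(9*a^2 + 2*a + 10))/(9*a^2 + 2*a + 10)^3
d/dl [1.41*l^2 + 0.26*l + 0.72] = 2.82*l + 0.26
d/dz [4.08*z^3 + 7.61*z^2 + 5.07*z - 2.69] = 12.24*z^2 + 15.22*z + 5.07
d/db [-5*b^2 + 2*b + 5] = 2 - 10*b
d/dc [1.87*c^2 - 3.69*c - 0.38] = 3.74*c - 3.69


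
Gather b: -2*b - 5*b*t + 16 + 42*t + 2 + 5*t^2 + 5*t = b*(-5*t - 2) + 5*t^2 + 47*t + 18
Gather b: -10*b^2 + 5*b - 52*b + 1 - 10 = -10*b^2 - 47*b - 9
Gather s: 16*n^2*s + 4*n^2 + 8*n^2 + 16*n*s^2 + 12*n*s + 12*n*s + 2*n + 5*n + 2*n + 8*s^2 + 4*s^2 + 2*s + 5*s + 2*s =12*n^2 + 9*n + s^2*(16*n + 12) + s*(16*n^2 + 24*n + 9)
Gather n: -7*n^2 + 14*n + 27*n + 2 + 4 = -7*n^2 + 41*n + 6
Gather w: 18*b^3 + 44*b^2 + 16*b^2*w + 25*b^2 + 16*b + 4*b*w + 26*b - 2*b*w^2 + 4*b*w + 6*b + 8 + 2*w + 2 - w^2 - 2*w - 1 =18*b^3 + 69*b^2 + 48*b + w^2*(-2*b - 1) + w*(16*b^2 + 8*b) + 9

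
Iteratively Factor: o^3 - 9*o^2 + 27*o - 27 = (o - 3)*(o^2 - 6*o + 9) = (o - 3)^2*(o - 3)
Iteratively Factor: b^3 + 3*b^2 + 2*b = (b + 2)*(b^2 + b) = b*(b + 2)*(b + 1)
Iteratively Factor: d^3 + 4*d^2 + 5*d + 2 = (d + 1)*(d^2 + 3*d + 2) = (d + 1)^2*(d + 2)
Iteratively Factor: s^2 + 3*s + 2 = (s + 2)*(s + 1)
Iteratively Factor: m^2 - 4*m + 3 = (m - 1)*(m - 3)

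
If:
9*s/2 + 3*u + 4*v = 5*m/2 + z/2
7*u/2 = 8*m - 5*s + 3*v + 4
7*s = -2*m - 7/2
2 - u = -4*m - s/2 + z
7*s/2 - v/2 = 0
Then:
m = -1183/576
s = 25/288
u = -265/84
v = 175/288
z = -4055/1344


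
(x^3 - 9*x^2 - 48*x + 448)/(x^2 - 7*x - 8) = (x^2 - x - 56)/(x + 1)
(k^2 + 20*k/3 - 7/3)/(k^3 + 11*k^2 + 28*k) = (k - 1/3)/(k*(k + 4))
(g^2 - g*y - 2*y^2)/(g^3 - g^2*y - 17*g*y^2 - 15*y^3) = (-g + 2*y)/(-g^2 + 2*g*y + 15*y^2)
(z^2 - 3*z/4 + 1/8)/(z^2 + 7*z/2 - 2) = (z - 1/4)/(z + 4)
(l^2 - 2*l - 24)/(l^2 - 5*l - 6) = (l + 4)/(l + 1)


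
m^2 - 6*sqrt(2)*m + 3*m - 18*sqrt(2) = (m + 3)*(m - 6*sqrt(2))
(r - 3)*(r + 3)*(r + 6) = r^3 + 6*r^2 - 9*r - 54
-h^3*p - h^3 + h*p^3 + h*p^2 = (-h + p)*(h + p)*(h*p + h)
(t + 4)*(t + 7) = t^2 + 11*t + 28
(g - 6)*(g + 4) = g^2 - 2*g - 24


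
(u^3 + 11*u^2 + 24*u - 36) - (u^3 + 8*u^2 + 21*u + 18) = 3*u^2 + 3*u - 54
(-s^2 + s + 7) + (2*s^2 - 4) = s^2 + s + 3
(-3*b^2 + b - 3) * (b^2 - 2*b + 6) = -3*b^4 + 7*b^3 - 23*b^2 + 12*b - 18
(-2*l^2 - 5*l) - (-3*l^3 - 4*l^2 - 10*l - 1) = 3*l^3 + 2*l^2 + 5*l + 1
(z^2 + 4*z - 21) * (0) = 0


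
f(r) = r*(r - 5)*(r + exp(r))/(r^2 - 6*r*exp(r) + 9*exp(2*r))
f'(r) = r*(r - 5)*(r + exp(r))*(6*r*exp(r) - 2*r - 18*exp(2*r) + 6*exp(r))/(r^2 - 6*r*exp(r) + 9*exp(2*r))^2 + r*(r - 5)*(exp(r) + 1)/(r^2 - 6*r*exp(r) + 9*exp(2*r)) + r*(r + exp(r))/(r^2 - 6*r*exp(r) + 9*exp(2*r)) + (r - 5)*(r + exp(r))/(r^2 - 6*r*exp(r) + 9*exp(2*r))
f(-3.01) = -7.16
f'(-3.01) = 1.95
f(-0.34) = 0.11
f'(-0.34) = 0.06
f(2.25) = -0.11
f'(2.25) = 0.12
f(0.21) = -0.12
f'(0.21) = -0.54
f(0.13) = -0.07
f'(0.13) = -0.57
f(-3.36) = -7.78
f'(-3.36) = 1.64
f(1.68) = -0.19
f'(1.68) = 0.17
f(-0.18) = 0.08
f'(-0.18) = -0.34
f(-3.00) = -7.14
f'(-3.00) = 1.96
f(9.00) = 0.00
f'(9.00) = 0.00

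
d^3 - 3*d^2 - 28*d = d*(d - 7)*(d + 4)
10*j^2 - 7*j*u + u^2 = (-5*j + u)*(-2*j + u)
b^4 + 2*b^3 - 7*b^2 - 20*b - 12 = (b - 3)*(b + 1)*(b + 2)^2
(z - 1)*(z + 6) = z^2 + 5*z - 6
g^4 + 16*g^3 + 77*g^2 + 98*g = g*(g + 2)*(g + 7)^2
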